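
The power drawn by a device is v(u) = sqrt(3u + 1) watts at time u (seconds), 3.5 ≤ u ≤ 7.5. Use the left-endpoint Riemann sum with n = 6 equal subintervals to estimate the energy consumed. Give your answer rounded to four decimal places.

16.1589

Δu = (7.5 − 3.5)/6 = 2/3.
Left endpoints: 3.5, 25/6, 29/6, 5.5, 37/6, 41/6.
v(3.5) ≈ 3.3912, v(25/6) ≈ 3.6742, v(29/6) ≈ 3.9370, v(5.5) ≈ 4.1833, v(37/6) ≈ 4.4159, v(41/6) ≈ 4.6368.
Sum = Δu · [v(3.5) + v(25/6) + v(29/6) + ...].
Sum ≈ 16.1589.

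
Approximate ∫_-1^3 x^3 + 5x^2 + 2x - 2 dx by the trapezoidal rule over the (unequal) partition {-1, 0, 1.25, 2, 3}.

Subinterval widths: 1, 1.25, 0.75, 1.
f(-1) = 0, f(0) = -2, f(1.25) = 10.265625, f(2) = 30, f(3) = 76.
On each subinterval the trapezoid contributes (Δx_i/2)·[f(x_{i-1}) + f(x_i)].
Sum = 72.265625.

72.265625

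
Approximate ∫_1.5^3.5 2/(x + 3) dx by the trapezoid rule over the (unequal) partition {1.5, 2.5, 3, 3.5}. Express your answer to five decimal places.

Subinterval widths: 1, 0.5, 0.5.
f(1.5) = 4/9, f(2.5) = 4/11, f(3) = 1/3, f(3.5) = 4/13.
On each subinterval the trapezoid contributes (Δx_i/2)·[f(x_{i-1}) + f(x_i)].
Sum ≈ 0.73854.

0.73854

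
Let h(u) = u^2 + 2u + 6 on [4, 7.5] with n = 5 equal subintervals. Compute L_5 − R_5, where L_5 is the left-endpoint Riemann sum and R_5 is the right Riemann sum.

L_5 = 164.29.
R_5 = 197.365.
L_5 − R_5 = -33.075.

-33.075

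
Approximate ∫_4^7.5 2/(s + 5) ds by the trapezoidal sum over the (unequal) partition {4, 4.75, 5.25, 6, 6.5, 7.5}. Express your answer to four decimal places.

Subinterval widths: 0.75, 0.5, 0.75, 0.5, 1.
f(4) = 2/9, f(4.75) = 8/39, f(5.25) = 8/41, f(6) = 2/11, f(6.5) = 4/23, f(7.5) = 0.16.
On each subinterval the trapezoid contributes (Δs_i/2)·[f(s_{i-1}) + f(s_i)].
Sum ≈ 0.6576.

0.6576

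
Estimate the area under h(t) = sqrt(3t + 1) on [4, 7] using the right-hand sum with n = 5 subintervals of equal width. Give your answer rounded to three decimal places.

Δt = (7 − 4)/5 = 0.6.
Right endpoints: 4.6, 5.2, 5.8, 6.4, 7.
h(4.6) ≈ 3.847, h(5.2) ≈ 4.074, h(5.8) ≈ 4.290, h(6.4) ≈ 4.494, h(7) ≈ 4.690.
Sum = Δt · [h(4.6) + h(5.2) + h(5.8) + h(6.4) + h(7)].
Sum ≈ 12.837.

12.837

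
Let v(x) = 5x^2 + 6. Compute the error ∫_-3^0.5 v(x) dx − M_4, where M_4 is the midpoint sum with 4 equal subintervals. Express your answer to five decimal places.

1.11654

Exact integral: ∫_-3^0.5 v(x) dx ≈ 66.2083333.
M_4 ≈ 65.0917969.
Error ≈ 66.2083333 − 65.0917969 ≈ 1.11654.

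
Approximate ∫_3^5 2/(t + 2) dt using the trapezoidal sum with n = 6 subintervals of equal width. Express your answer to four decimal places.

Δt = (5 − 3)/6 = 1/3.
f(3) = 0.4, f(10/3) = 0.375, f(11/3) = 6/17, f(4) = 1/3, f(13/3) = 6/19, f(14/3) = 0.3, f(5) = 2/7.
T_6 = (Δt/2)·[f(t_0) + 2f(t_1) + ... + 2f(t_{5}) + f(t_6)].
Sum ≈ 0.6733.

0.6733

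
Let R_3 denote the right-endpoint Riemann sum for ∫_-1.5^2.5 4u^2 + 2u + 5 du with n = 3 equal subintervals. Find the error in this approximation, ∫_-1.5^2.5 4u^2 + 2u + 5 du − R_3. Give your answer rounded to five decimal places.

Exact integral: ∫_-1.5^2.5 f(u) du ≈ 49.3333333.
R_3 ≈ 70.0740741.
Error ≈ 49.3333333 − 70.0740741 ≈ -20.74074.

-20.74074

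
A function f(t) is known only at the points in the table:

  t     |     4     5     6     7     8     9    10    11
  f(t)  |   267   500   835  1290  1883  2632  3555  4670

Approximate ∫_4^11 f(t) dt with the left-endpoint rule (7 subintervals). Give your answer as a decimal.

Δt = 1.
Sum = 1·[267 + 500 + 835 + 1290 + 1883 + 2632 + 3555] = 10962.

10962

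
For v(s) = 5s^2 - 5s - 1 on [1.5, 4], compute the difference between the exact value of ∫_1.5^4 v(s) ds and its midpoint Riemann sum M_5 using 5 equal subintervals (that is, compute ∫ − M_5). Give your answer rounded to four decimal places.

0.2604

Exact integral: ∫_1.5^4 v(s) ds ≈ 64.166667.
M_5 = 63.90625.
Error ≈ 64.166667 − 63.90625 ≈ 0.2604.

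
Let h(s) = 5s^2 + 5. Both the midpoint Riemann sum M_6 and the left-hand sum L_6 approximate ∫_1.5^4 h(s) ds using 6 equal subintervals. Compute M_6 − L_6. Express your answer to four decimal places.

M_6 ≈ 113.360822.
L_6 ≈ 99.580440.
M_6 − L_6 ≈ 13.7804.

13.7804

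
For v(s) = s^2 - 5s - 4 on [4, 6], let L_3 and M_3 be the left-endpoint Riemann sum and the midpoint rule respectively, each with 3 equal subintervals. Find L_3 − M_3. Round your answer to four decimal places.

-3.1111

L_3 ≈ -10.518519.
M_3 ≈ -7.407407.
L_3 − M_3 ≈ -3.1111.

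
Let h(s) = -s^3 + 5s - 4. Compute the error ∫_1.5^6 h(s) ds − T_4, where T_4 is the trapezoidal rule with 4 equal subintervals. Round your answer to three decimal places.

Exact integral: ∫_1.5^6 h(s) ds = -256.359375.
T_4 ≈ -267.03809.
Error ≈ -256.359375 − (-267.03809) ≈ 10.679.

10.679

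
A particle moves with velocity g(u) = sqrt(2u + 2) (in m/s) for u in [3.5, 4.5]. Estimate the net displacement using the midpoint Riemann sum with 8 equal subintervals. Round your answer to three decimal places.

Δu = (4.5 − 3.5)/8 = 0.125.
Midpoints: 3.5625, 3.6875, 3.8125, 3.9375, 4.0625, 4.1875, 4.3125, 4.4375.
g(3.5625) ≈ 3.021, g(3.6875) ≈ 3.062, g(3.8125) ≈ 3.102, g(3.9375) ≈ 3.142, g(4.0625) ≈ 3.182, g(4.1875) ≈ 3.221, g(4.3125) ≈ 3.260, g(4.4375) ≈ 3.298.
Sum = Δu · [g(3.5625) + g(3.6875) + g(3.8125) + ...].
Sum ≈ 3.161.

3.161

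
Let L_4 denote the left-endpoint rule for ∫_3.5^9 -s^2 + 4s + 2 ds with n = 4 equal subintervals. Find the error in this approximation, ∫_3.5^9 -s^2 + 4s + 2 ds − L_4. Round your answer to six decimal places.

Exact integral: ∫_3.5^9 f(s) ds ≈ -80.20833333.
L_4 = -49.80078125.
Error ≈ -80.20833333 − (-49.80078125) ≈ -30.407552.

-30.407552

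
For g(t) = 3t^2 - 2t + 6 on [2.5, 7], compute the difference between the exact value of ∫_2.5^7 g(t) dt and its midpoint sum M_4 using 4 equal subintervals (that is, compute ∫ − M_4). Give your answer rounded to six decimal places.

1.423828

Exact integral: ∫_2.5^7 g(t) dt = 311.625.
M_4 ≈ 310.20117188.
Error ≈ 311.625 − 310.20117188 ≈ 1.423828.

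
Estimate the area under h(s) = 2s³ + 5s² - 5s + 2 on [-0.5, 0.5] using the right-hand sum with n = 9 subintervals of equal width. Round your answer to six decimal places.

2.176955

Δs = (0.5 − (-0.5))/9 = 1/9.
Right endpoints: -7/18, -5/18, -1/6, -1/18, 1/18, 1/6, 5/18, 7/18, 0.5.
h(-7/18) = 3341/729, h(-5/18) = 5441/1458, h(-1/6) = 80/27, h(-1/18) = 3343/1458, h(1/18) = 1267/729, h(1/6) = 71/54, h(5/18) = 758/729, h(7/18) = 1355/1458, h(0.5) = 1.
Sum = Δs · [h(-7/18) + h(-5/18) + h(-1/6) + ...].
Sum ≈ 2.176955.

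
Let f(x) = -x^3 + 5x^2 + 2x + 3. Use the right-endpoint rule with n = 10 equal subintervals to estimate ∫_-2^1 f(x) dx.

Δx = (1 − (-2))/10 = 0.3.
Right endpoints: -1.7, -1.4, -1.1, -0.8, -0.5, -0.2, 0.1, 0.4, 0.7, 1.
f(-1.7) = 18.963, f(-1.4) = 12.744, f(-1.1) = 8.181, f(-0.8) = 5.112, f(-0.5) = 3.375, f(-0.2) = 2.808, f(0.1) = 3.249, f(0.4) = 4.536, f(0.7) = 6.507, f(1) = 9.
Sum = Δx · [f(-1.7) + f(-1.4) + f(-1.1) + ...].
Sum = 22.3425.

22.3425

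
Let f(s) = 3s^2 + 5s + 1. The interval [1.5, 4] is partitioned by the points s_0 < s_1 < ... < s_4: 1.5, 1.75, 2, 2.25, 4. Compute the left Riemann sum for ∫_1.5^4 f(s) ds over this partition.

62.3125

Subinterval widths: 0.25, 0.25, 0.25, 1.75.
Left endpoints: 1.5, 1.75, 2, 2.25.
f(1.5) = 15.25, f(1.75) = 18.9375, f(2) = 23, f(2.25) = 27.4375.
Sum = Σ Δs_i · f(s_i).
Sum = 62.3125.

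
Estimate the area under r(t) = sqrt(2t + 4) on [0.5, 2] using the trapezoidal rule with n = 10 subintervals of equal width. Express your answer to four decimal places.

3.8155

Δt = (2 − 0.5)/10 = 0.15.
r(0.5) ≈ 2.2361, r(0.65) ≈ 2.3022, r(0.8) ≈ 2.3664, r(0.95) ≈ 2.4290, r(1.1) ≈ 2.4900, r(1.25) ≈ 2.5495, r(1.4) ≈ 2.6077, r(1.55) ≈ 2.6646, r(1.7) ≈ 2.7203, r(1.85) ≈ 2.7749, r(2) ≈ 2.8284.
T_10 = (Δt/2)·[r(t_0) + 2r(t_1) + ... + 2r(t_{9}) + r(t_10)].
Sum ≈ 3.8155.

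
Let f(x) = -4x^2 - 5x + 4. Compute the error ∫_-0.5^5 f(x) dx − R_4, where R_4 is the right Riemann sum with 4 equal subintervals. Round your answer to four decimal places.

93.9010

Exact integral: ∫_-0.5^5 f(x) dx ≈ -206.708333.
R_4 = -300.609375.
Error ≈ -206.708333 − (-300.609375) ≈ 93.9010.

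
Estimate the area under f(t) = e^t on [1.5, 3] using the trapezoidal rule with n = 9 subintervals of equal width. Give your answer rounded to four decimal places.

Δt = (3 − 1.5)/9 = 1/6.
f(1.5) ≈ 4.4817, f(5/3) ≈ 5.2945, f(11/6) ≈ 6.2547, f(2) ≈ 7.3891, f(13/6) ≈ 8.7291, f(7/3) ≈ 10.3123, f(2.5) ≈ 12.1825, f(8/3) ≈ 14.3919, f(17/6) ≈ 17.0020, f(3) ≈ 20.0855.
T_9 = (Δt/2)·[f(t_0) + 2f(t_1) + ... + 2f(t_{8}) + f(t_9)].
Sum ≈ 15.6400.

15.6400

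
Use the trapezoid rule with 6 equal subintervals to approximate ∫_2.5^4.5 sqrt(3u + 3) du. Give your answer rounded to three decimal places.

7.332

Δu = (4.5 − 2.5)/6 = 1/3.
f(2.5) ≈ 3.240, f(17/6) ≈ 3.391, f(19/6) ≈ 3.536, f(3.5) ≈ 3.674, f(23/6) ≈ 3.808, f(25/6) ≈ 3.937, f(4.5) ≈ 4.062.
T_6 = (Δu/2)·[f(u_0) + 2f(u_1) + ... + 2f(u_{5}) + f(u_6)].
Sum ≈ 7.332.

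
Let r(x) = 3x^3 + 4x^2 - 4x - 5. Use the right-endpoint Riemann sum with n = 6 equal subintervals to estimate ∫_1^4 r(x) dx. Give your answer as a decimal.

Δx = (4 − 1)/6 = 0.5.
Right endpoints: 1.5, 2, 2.5, 3, 3.5, 4.
r(1.5) = 8.125, r(2) = 27, r(2.5) = 56.875, r(3) = 100, r(3.5) = 158.625, r(4) = 235.
Sum = Δx · [r(1.5) + r(2) + r(2.5) + ...].
Sum = 292.8125.

292.8125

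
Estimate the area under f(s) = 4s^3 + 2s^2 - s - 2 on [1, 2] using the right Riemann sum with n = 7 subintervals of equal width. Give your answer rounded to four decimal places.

Δs = (2 − 1)/7 = 1/7.
Right endpoints: 8/7, 9/7, 10/7, 11/7, 12/7, 13/7, 2.
f(8/7) = 1866/343, f(9/7) = 2923/343, f(10/7) = 4224/343, f(11/7) = 5793/343, f(12/7) = 7654/343, f(13/7) = 9831/343, f(2) = 36.
Sum = Δs · [f(8/7) + f(9/7) + f(10/7) + ...].
Sum ≈ 18.5918.

18.5918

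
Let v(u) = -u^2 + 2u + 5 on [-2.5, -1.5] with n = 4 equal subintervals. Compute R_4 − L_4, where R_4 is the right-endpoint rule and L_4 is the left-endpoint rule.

1.5

R_4 = -2.34375.
L_4 = -3.84375.
R_4 − L_4 = 1.5.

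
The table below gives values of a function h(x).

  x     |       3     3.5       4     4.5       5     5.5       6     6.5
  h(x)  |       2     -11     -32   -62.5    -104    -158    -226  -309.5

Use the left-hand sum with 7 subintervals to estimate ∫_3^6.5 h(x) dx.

-295.75

Δx = 0.5.
Sum = 0.5·[2 + (-11) + (-32) + (-62.5) + (-104) + (-158) + (-226)] = -295.75.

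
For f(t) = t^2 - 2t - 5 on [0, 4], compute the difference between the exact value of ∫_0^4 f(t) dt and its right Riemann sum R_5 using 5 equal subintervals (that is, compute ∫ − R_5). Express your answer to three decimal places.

-3.627

Exact integral: ∫_0^4 f(t) dt ≈ -14.66667.
R_5 = -11.04.
Error ≈ -14.66667 − (-11.04) ≈ -3.627.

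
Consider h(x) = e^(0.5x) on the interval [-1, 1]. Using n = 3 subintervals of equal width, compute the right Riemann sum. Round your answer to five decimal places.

2.45104

Δx = (1 − (-1))/3 = 2/3.
Right endpoints: -1/3, 1/3, 1.
h(-1/3) ≈ 0.84648, h(1/3) ≈ 1.18136, h(1) ≈ 1.64872.
Sum = Δx · [h(-1/3) + h(1/3) + h(1)].
Sum ≈ 2.45104.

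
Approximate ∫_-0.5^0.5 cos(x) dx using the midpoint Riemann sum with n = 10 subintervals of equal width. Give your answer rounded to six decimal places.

0.959251

Δx = (0.5 − (-0.5))/10 = 0.1.
Midpoints: -0.45, -0.35, -0.25, -0.15, -0.05, 0.05, 0.15, 0.25, 0.35, 0.45.
f(-0.45) ≈ 0.900447, f(-0.35) ≈ 0.939373, f(-0.25) ≈ 0.968912, f(-0.15) ≈ 0.988771, f(-0.05) ≈ 0.998750, f(0.05) ≈ 0.998750, f(0.15) ≈ 0.988771, f(0.25) ≈ 0.968912, f(0.35) ≈ 0.939373, f(0.45) ≈ 0.900447.
Sum = Δx · [f(-0.45) + f(-0.35) + f(-0.25) + ...].
Sum ≈ 0.959251.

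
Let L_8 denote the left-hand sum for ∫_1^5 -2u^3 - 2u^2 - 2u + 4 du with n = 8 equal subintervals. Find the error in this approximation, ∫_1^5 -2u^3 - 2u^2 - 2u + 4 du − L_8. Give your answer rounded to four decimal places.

Exact integral: ∫_1^5 f(u) du ≈ -402.666667.
L_8 = -330.
Error ≈ -402.666667 − (-330) ≈ -72.6667.

-72.6667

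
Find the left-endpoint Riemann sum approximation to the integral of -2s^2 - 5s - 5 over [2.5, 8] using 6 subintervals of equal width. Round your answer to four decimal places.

-438.7905

Δs = (8 − 2.5)/6 = 11/12.
Left endpoints: 2.5, 41/12, 13/3, 5.25, 37/6, 85/12.
f(2.5) = -30, f(41/12) = -3271/72, f(13/3) = -578/9, f(5.25) = -86.375, f(37/6) = -1007/9, f(85/12) = -10135/72.
Sum = Δs · [f(2.5) + f(41/12) + f(13/3) + ...].
Sum ≈ -438.7905.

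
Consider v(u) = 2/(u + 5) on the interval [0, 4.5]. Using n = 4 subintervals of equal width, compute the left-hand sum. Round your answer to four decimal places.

Δu = (4.5 − 0)/4 = 1.125.
Left endpoints: 0, 1.125, 2.25, 3.375.
v(0) = 0.4, v(1.125) = 16/49, v(2.25) = 8/29, v(3.375) = 16/67.
Sum = Δu · [v(0) + v(1.125) + v(2.25) + v(3.375)].
Sum ≈ 1.3963.

1.3963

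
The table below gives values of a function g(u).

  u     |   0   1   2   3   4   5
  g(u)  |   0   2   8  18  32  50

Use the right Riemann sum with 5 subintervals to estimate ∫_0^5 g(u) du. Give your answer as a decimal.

110

Δu = 1.
Sum = 1·[2 + 8 + 18 + 32 + 50] = 110.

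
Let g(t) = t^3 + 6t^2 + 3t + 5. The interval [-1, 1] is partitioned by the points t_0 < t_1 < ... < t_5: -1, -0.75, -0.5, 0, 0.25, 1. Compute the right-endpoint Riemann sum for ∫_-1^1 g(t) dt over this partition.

Subinterval widths: 0.25, 0.25, 0.5, 0.25, 0.75.
Right endpoints: -0.75, -0.5, 0, 0.25, 1.
g(-0.75) = 5.703125, g(-0.5) = 4.875, g(0) = 5, g(0.25) = 6.140625, g(1) = 15.
Sum = Σ Δt_i · g(t_i).
Sum = 17.9296875.

17.9296875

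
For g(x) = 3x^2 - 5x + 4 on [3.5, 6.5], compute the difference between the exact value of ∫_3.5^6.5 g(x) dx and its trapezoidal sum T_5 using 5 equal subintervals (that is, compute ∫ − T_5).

-0.54

Exact integral: ∫_3.5^6.5 g(x) dx = 168.75.
T_5 = 169.29.
Error = 168.75 − 169.29 = -0.54.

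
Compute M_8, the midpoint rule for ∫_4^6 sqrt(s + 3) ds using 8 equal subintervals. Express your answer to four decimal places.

5.6532

Δs = (6 − 4)/8 = 0.25.
Midpoints: 4.125, 4.375, 4.625, 4.875, 5.125, 5.375, 5.625, 5.875.
f(4.125) ≈ 2.6693, f(4.375) ≈ 2.7157, f(4.625) ≈ 2.7613, f(4.875) ≈ 2.8062, f(5.125) ≈ 2.8504, f(5.375) ≈ 2.8940, f(5.625) ≈ 2.9368, f(5.875) ≈ 2.9791.
Sum = Δs · [f(4.125) + f(4.375) + f(4.625) + ...].
Sum ≈ 5.6532.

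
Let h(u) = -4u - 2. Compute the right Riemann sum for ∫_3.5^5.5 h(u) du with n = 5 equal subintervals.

-41.6

Δu = (5.5 − 3.5)/5 = 0.4.
Right endpoints: 3.9, 4.3, 4.7, 5.1, 5.5.
h(3.9) = -17.6, h(4.3) = -19.2, h(4.7) = -20.8, h(5.1) = -22.4, h(5.5) = -24.
Sum = Δu · [h(3.9) + h(4.3) + h(4.7) + h(5.1) + h(5.5)].
Sum = -41.6.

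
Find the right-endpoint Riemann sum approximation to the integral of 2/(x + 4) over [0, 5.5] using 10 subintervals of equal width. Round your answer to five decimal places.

1.65298

Δx = (5.5 − 0)/10 = 0.55.
Right endpoints: 0.55, 1.1, 1.65, 2.2, 2.75, 3.3, 3.85, 4.4, 4.95, 5.5.
f(0.55) = 40/91, f(1.1) = 20/51, f(1.65) = 40/113, f(2.2) = 10/31, f(2.75) = 8/27, f(3.3) = 20/73, f(3.85) = 40/157, f(4.4) = 5/21, f(4.95) = 40/179, f(5.5) = 4/19.
Sum = Δx · [f(0.55) + f(1.1) + f(1.65) + ...].
Sum ≈ 1.65298.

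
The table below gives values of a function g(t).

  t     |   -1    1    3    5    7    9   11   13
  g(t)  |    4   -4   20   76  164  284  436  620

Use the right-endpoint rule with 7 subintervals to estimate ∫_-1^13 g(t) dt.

Δt = 2.
Sum = 2·[(-4) + 20 + 76 + 164 + 284 + 436 + 620] = 3192.

3192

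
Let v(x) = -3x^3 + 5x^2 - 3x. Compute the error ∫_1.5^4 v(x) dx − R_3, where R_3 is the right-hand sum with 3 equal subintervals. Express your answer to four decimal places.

Exact integral: ∫_1.5^4 v(x) dx ≈ -107.786458.
R_3 ≈ -163.761574.
Error ≈ -107.786458 − (-163.761574) ≈ 55.9751.

55.9751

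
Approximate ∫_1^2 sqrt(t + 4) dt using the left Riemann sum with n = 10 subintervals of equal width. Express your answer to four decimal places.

Δt = (2 − 1)/10 = 0.1.
Left endpoints: 1, 1.1, 1.2, 1.3, 1.4, 1.5, 1.6, 1.7, 1.8, 1.9.
f(1) ≈ 2.2361, f(1.1) ≈ 2.2583, f(1.2) ≈ 2.2804, f(1.3) ≈ 2.3022, f(1.4) ≈ 2.3238, f(1.5) ≈ 2.3452, f(1.6) ≈ 2.3664, f(1.7) ≈ 2.3875, f(1.8) ≈ 2.4083, f(1.9) ≈ 2.4290.
Sum = Δt · [f(1) + f(1.1) + f(1.2) + ...].
Sum ≈ 2.3337.

2.3337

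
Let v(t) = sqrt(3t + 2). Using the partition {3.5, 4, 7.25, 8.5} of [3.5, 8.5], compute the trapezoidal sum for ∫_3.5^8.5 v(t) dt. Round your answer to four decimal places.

22.1422

Subinterval widths: 0.5, 3.25, 1.25.
v(3.5) ≈ 3.5355, v(4) ≈ 3.7417, v(7.25) ≈ 4.8734, v(8.5) ≈ 5.2440.
On each subinterval the trapezoid contributes (Δt_i/2)·[v(t_{i-1}) + v(t_i)].
Sum ≈ 22.1422.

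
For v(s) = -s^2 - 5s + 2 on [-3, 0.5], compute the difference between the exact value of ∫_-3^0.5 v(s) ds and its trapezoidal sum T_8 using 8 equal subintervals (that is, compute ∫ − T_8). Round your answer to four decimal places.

0.1117

Exact integral: ∫_-3^0.5 v(s) ds ≈ 19.833333.
T_8 ≈ 19.721680.
Error ≈ 19.833333 − 19.721680 ≈ 0.1117.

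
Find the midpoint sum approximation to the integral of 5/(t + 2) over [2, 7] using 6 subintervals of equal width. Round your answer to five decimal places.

4.04746

Δt = (7 − 2)/6 = 5/6.
Midpoints: 29/12, 3.25, 49/12, 59/12, 5.75, 79/12.
f(29/12) = 60/53, f(3.25) = 20/21, f(49/12) = 60/73, f(59/12) = 60/83, f(5.75) = 20/31, f(79/12) = 60/103.
Sum = Δt · [f(29/12) + f(3.25) + f(49/12) + ...].
Sum ≈ 4.04746.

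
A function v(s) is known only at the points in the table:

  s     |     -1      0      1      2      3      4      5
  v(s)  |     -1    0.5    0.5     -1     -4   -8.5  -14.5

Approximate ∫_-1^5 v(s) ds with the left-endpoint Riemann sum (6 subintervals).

-13.5

Δs = 1.
Sum = 1·[(-1) + 0.5 + 0.5 + (-1) + (-4) + (-8.5)] = -13.5.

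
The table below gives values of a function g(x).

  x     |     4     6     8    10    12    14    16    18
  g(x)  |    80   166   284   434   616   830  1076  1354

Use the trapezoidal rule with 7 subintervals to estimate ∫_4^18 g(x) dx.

Δx = 2.
T_7 = (2/2)·[80 + 2·166 + 2·284 + 2·434 + 2·616 + 2·830 + 2·1076 + 1354] = 8246.

8246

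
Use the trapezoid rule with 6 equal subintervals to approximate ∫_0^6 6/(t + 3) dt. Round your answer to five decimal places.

6.64048

Δt = (6 − 0)/6 = 1.
f(0) = 2, f(1) = 1.5, f(2) = 1.2, f(3) = 1, f(4) = 6/7, f(5) = 0.75, f(6) = 2/3.
T_6 = (Δt/2)·[f(t_0) + 2f(t_1) + ... + 2f(t_{5}) + f(t_6)].
Sum ≈ 6.64048.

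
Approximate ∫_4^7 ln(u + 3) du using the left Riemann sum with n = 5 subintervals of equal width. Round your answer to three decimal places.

6.296

Δu = (7 − 4)/5 = 0.6.
Left endpoints: 4, 4.6, 5.2, 5.8, 6.4.
f(4) ≈ 1.946, f(4.6) ≈ 2.028, f(5.2) ≈ 2.104, f(5.8) ≈ 2.175, f(6.4) ≈ 2.241.
Sum = Δu · [f(4) + f(4.6) + f(5.2) + f(5.8) + f(6.4)].
Sum ≈ 6.296.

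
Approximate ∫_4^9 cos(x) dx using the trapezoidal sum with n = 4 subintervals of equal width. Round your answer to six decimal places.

Δx = (9 − 4)/4 = 1.25.
f(4) ≈ -0.653644, f(5.25) ≈ 0.512085, f(6.5) ≈ 0.976588, f(7.75) ≈ 0.103794, f(9) ≈ -0.911130.
T_4 = (Δx/2)·[f(x_0) + 2f(x_1) + 2f(x_2) + 2f(x_3) + f(x_4)].
Sum ≈ 1.012601.

1.012601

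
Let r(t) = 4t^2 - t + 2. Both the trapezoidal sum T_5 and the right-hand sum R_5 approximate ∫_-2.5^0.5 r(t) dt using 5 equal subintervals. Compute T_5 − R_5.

8.1

T_5 = 30.72.
R_5 = 22.62.
T_5 − R_5 = 8.1.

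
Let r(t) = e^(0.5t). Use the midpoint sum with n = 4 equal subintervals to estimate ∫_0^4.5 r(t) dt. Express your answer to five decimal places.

16.75372

Δt = (4.5 − 0)/4 = 1.125.
Midpoints: 0.5625, 1.6875, 2.8125, 3.9375.
r(0.5625) ≈ 1.32478, r(1.6875) ≈ 2.32507, r(2.8125) ≈ 4.08062, r(3.9375) ≈ 7.16172.
Sum = Δt · [r(0.5625) + r(1.6875) + r(2.8125) + r(3.9375)].
Sum ≈ 16.75372.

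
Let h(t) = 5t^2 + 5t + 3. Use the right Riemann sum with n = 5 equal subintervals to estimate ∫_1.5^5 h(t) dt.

317.45

Δt = (5 − 1.5)/5 = 0.7.
Right endpoints: 2.2, 2.9, 3.6, 4.3, 5.
h(2.2) = 38.2, h(2.9) = 59.55, h(3.6) = 85.8, h(4.3) = 116.95, h(5) = 153.
Sum = Δt · [h(2.2) + h(2.9) + h(3.6) + h(4.3) + h(5)].
Sum = 317.45.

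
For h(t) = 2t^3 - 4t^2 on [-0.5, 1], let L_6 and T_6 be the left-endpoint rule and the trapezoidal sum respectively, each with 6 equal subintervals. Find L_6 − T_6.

L_6 = -0.9765625.
T_6 = -1.0703125.
L_6 − T_6 = 0.09375.

0.09375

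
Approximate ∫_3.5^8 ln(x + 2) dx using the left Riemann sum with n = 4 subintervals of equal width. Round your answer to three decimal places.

Δx = (8 − 3.5)/4 = 1.125.
Left endpoints: 3.5, 4.625, 5.75, 6.875.
f(3.5) ≈ 1.705, f(4.625) ≈ 1.891, f(5.75) ≈ 2.048, f(6.875) ≈ 2.183.
Sum = Δx · [f(3.5) + f(4.625) + f(5.75) + f(6.875)].
Sum ≈ 8.805.

8.805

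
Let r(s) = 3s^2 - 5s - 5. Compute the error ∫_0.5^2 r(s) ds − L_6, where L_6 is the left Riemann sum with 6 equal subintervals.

Exact integral: ∫_0.5^2 r(s) ds = -9.
L_6 = -9.421875.
Error = -9 − (-9.421875) = 0.421875.

0.421875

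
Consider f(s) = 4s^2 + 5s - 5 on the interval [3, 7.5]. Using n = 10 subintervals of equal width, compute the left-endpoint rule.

Δs = (7.5 − 3)/10 = 0.45.
Left endpoints: 3, 3.45, 3.9, 4.35, 4.8, 5.25, 5.7, 6.15, 6.6, 7.05.
f(3) = 46, f(3.45) = 59.86, f(3.9) = 75.34, f(4.35) = 92.44, f(4.8) = 111.16, f(5.25) = 131.5, f(5.7) = 153.46, f(6.15) = 177.04, f(6.6) = 202.24, f(7.05) = 229.06.
Sum = Δs · [f(3) + f(3.45) + f(3.9) + ...].
Sum = 575.145.

575.145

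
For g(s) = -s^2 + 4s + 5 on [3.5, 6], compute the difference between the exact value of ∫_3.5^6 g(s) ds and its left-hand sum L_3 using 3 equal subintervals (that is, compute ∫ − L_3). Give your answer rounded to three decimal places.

Exact integral: ∫_3.5^6 g(s) ds ≈ 2.29167.
L_3 ≈ 7.73148.
Error ≈ 2.29167 − 7.73148 ≈ -5.440.

-5.440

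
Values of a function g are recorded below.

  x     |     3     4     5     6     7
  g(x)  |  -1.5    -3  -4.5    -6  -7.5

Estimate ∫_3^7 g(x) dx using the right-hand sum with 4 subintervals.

-21

Δx = 1.
Sum = 1·[(-3) + (-4.5) + (-6) + (-7.5)] = -21.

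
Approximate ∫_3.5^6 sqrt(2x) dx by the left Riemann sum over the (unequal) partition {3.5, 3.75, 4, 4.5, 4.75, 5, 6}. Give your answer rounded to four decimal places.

Subinterval widths: 0.25, 0.25, 0.5, 0.25, 0.25, 1.
Left endpoints: 3.5, 3.75, 4, 4.5, 4.75, 5.
f(3.5) ≈ 2.6458, f(3.75) ≈ 2.7386, f(4) ≈ 2.8284, f(4.5) ≈ 3.0000, f(4.75) ≈ 3.0822, f(5) ≈ 3.1623.
Sum = Σ Δx_i · f(x_i).
Sum ≈ 7.4431.

7.4431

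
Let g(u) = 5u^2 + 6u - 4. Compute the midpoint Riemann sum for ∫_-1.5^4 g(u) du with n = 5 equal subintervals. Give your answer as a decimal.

Δu = (4 − (-1.5))/5 = 1.1.
Midpoints: -0.95, 0.15, 1.25, 2.35, 3.45.
g(-0.95) = -5.1875, g(0.15) = -2.9875, g(1.25) = 11.3125, g(2.35) = 37.7125, g(3.45) = 76.2125.
Sum = Δu · [g(-0.95) + g(0.15) + g(1.25) + g(2.35) + g(3.45)].
Sum = 128.76875.

128.76875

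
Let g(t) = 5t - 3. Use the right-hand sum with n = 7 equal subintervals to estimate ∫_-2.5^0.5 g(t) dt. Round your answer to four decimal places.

Δt = (0.5 − (-2.5))/7 = 3/7.
Right endpoints: -29/14, -23/14, -17/14, -11/14, -5/14, 1/14, 0.5.
g(-29/14) = -187/14, g(-23/14) = -157/14, g(-17/14) = -127/14, g(-11/14) = -97/14, g(-5/14) = -67/14, g(1/14) = -37/14, g(0.5) = -0.5.
Sum = Δt · [g(-29/14) + g(-23/14) + g(-17/14) + ...].
Sum ≈ -20.7857.

-20.7857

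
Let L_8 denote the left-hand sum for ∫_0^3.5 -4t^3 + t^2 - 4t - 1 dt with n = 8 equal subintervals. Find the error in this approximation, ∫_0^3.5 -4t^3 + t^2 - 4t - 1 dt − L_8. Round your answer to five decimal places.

-35.66536

Exact integral: ∫_0^3.5 f(t) dt ≈ -163.7708333.
L_8 = -128.10546875.
Error ≈ -163.7708333 − (-128.10546875) ≈ -35.66536.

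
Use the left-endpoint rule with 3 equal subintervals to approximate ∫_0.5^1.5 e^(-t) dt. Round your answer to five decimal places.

Δt = (1.5 − 0.5)/3 = 1/3.
Left endpoints: 0.5, 5/6, 7/6.
f(0.5) ≈ 0.60653, f(5/6) ≈ 0.43460, f(7/6) ≈ 0.31140.
Sum = Δt · [f(0.5) + f(5/6) + f(7/6)].
Sum ≈ 0.45084.

0.45084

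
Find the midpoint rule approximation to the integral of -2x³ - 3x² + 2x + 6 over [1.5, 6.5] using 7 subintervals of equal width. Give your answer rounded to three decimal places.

-1085.510

Δx = (6.5 − 1.5)/7 = 5/7.
Midpoints: 13/7, 18/7, 23/7, 4, 33/7, 38/7, 43/7.
f(13/7) = -4611/343, f(18/7) = -14646/343, f(23/7) = -31131/343, f(4) = -162, f(33/7) = -89451/343, f(38/7) = -134286/343, f(43/7) = -191571/343.
Sum = Δx · [f(13/7) + f(18/7) + f(23/7) + ...].
Sum ≈ -1085.510.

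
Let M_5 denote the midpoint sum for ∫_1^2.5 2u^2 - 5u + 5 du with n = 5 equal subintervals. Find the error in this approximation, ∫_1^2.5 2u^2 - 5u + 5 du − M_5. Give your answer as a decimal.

0.0225

Exact integral: ∫_1^2.5 f(u) du = 4.125.
M_5 = 4.1025.
Error = 4.125 − 4.1025 = 0.0225.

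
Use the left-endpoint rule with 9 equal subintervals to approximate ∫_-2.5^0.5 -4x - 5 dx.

Δx = (0.5 − (-2.5))/9 = 1/3.
Left endpoints: -2.5, -13/6, -11/6, -1.5, -7/6, -5/6, -0.5, -1/6, 1/6.
f(-2.5) = 5, f(-13/6) = 11/3, f(-11/6) = 7/3, f(-1.5) = 1, f(-7/6) = -1/3, f(-5/6) = -5/3, f(-0.5) = -3, f(-1/6) = -13/3, f(1/6) = -17/3.
Sum = Δx · [f(-2.5) + f(-13/6) + f(-11/6) + ...].
Sum = -1.

-1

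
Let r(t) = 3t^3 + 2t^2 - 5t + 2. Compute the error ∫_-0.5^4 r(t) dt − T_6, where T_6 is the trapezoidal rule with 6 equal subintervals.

-7.48828125

Exact integral: ∫_-0.5^4 r(t) dt = 204.328125.
T_6 = 211.81640625.
Error = 204.328125 − 211.81640625 = -7.48828125.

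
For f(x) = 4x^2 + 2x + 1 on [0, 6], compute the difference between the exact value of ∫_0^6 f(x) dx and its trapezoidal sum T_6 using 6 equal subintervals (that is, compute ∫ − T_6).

-4

Exact integral: ∫_0^6 f(x) dx = 330.
T_6 = 334.
Error = 330 − 334 = -4.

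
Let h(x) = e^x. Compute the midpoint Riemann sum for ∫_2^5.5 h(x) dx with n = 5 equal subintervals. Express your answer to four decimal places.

Δx = (5.5 − 2)/5 = 0.7.
Midpoints: 2.35, 3.05, 3.75, 4.45, 5.15.
h(2.35) ≈ 10.4856, h(3.05) ≈ 21.1153, h(3.75) ≈ 42.5211, h(4.45) ≈ 85.6269, h(5.15) ≈ 172.4315.
Sum = Δx · [h(2.35) + h(3.05) + h(3.75) + h(4.45) + h(5.15)].
Sum ≈ 232.5263.

232.5263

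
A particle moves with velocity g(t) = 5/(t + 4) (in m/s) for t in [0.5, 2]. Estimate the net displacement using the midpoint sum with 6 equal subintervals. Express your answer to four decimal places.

Δt = (2 − 0.5)/6 = 0.25.
Midpoints: 0.625, 0.875, 1.125, 1.375, 1.625, 1.875.
g(0.625) = 40/37, g(0.875) = 40/39, g(1.125) = 40/41, g(1.375) = 40/43, g(1.625) = 8/9, g(1.875) = 40/47.
Sum = Δt · [g(0.625) + g(0.875) + g(1.125) + ...].
Sum ≈ 1.4381.

1.4381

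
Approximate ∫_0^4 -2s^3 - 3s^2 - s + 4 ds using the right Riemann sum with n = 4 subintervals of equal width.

-284

Δs = (4 − 0)/4 = 1.
Right endpoints: 1, 2, 3, 4.
f(1) = -2, f(2) = -26, f(3) = -80, f(4) = -176.
Sum = Δs · [f(1) + f(2) + f(3) + f(4)].
Sum = -284.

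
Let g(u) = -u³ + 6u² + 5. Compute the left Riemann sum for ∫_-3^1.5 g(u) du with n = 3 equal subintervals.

Δu = (1.5 − (-3))/3 = 1.5.
Left endpoints: -3, -1.5, 0.
g(-3) = 86, g(-1.5) = 21.875, g(0) = 5.
Sum = Δu · [g(-3) + g(-1.5) + g(0)].
Sum = 169.3125.

169.3125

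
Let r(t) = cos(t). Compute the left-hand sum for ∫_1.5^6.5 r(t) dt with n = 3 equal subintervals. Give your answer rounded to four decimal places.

Δt = (6.5 − 1.5)/3 = 5/3.
Left endpoints: 1.5, 19/6, 29/6.
r(1.5) ≈ 0.0707, r(19/6) ≈ -0.9997, r(29/6) ≈ 0.1206.
Sum = Δt · [r(1.5) + r(19/6) + r(29/6)].
Sum ≈ -1.3472.

-1.3472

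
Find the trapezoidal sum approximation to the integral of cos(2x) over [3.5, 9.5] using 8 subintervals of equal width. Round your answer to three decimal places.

-0.204

Δx = (9.5 − 3.5)/8 = 0.75.
f(3.5) ≈ 0.754, f(4.25) ≈ -0.602, f(5) ≈ -0.839, f(5.75) ≈ 0.483, f(6.5) ≈ 0.907, f(7.25) ≈ -0.355, f(8) ≈ -0.958, f(8.75) ≈ 0.219, f(9.5) ≈ 0.989.
T_8 = (Δx/2)·[f(x_0) + 2f(x_1) + ... + 2f(x_{7}) + f(x_8)].
Sum ≈ -0.204.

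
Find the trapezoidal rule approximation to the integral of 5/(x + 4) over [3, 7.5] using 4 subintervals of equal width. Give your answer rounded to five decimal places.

2.48894

Δx = (7.5 − 3)/4 = 1.125.
f(3) = 5/7, f(4.125) = 8/13, f(5.25) = 20/37, f(6.375) = 40/83, f(7.5) = 10/23.
T_4 = (Δx/2)·[f(x_0) + 2f(x_1) + 2f(x_2) + 2f(x_3) + f(x_4)].
Sum ≈ 2.48894.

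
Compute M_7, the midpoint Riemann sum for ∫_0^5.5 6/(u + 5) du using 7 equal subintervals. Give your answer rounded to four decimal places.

4.4469

Δu = (5.5 − 0)/7 = 11/14.
Midpoints: 11/28, 33/28, 55/28, 2.75, 99/28, 121/28, 143/28.
f(11/28) = 168/151, f(33/28) = 168/173, f(55/28) = 56/65, f(2.75) = 24/31, f(99/28) = 168/239, f(121/28) = 56/87, f(143/28) = 168/283.
Sum = Δu · [f(11/28) + f(33/28) + f(55/28) + ...].
Sum ≈ 4.4469.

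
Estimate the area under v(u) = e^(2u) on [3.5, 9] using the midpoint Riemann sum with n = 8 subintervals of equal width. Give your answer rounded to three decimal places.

Δu = (9 − 3.5)/8 = 0.6875.
Midpoints: 3.84375, 4.53125, 5.21875, 5.90625, 6.59375, 7.28125, 7.96875, 8.65625.
v(3.84375) ≈ 2180.915, v(4.53125) ≈ 8625.688, v(5.21875) ≈ 34115.258, v(5.90625) ≈ 134928.461, v(6.59375) ≈ 533652.416, v(7.28125) ≈ 2110636.249, v(7.96875) ≈ 8347728.301, v(8.65625) ≈ 33015905.891.
Sum = Δu · [v(3.84375) + v(4.53125) + v(5.21875) + ...].
Sum ≈ 30379094.061.

30379094.061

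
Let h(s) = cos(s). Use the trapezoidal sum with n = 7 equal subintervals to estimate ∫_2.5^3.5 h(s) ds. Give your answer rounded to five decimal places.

-0.94764

Δs = (3.5 − 2.5)/7 = 1/7.
h(2.5) ≈ -0.80114, h(37/14) ≈ -0.87819, h(39/14) ≈ -0.93734, h(41/14) ≈ -0.97740, h(43/14) ≈ -0.99754, h(45/14) ≈ -0.99736, h(47/14) ≈ -0.97686, h(3.5) ≈ -0.93646.
T_7 = (Δs/2)·[h(s_0) + 2h(s_1) + ... + 2h(s_{6}) + h(s_7)].
Sum ≈ -0.94764.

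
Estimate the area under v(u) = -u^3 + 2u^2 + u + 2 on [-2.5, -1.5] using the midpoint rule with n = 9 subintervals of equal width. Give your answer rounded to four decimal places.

16.6584

Δu = (-1.5 − (-2.5))/9 = 1/9.
Midpoints: -22/9, -7/3, -20/9, -19/9, -2, -17/9, -16/9, -5/3, -14/9.
v(-22/9) = 19036/729, v(-7/3) = 628/27, v(-20/9) = 15038/729, v(-19/9) = 13276/729, v(-2) = 16, v(-17/9) = 10196/729, v(-16/9) = 8866/729, v(-5/3) = 284/27, v(-14/9) = 6596/729.
Sum = Δu · [v(-22/9) + v(-7/3) + v(-20/9) + ...].
Sum ≈ 16.6584.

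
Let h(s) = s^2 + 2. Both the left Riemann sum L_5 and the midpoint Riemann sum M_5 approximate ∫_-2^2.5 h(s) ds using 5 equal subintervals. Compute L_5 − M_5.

-0.10125

L_5 = 16.47.
M_5 = 16.57125.
L_5 − M_5 = -0.10125.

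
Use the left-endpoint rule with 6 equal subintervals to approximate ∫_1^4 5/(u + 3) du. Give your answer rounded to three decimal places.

2.936

Δu = (4 − 1)/6 = 0.5.
Left endpoints: 1, 1.5, 2, 2.5, 3, 3.5.
f(1) = 1.25, f(1.5) = 10/9, f(2) = 1, f(2.5) = 10/11, f(3) = 5/6, f(3.5) = 10/13.
Sum = Δu · [f(1) + f(1.5) + f(2) + ...].
Sum ≈ 2.936.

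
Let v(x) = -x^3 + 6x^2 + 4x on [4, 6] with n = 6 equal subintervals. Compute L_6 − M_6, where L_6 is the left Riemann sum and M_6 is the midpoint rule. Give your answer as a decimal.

3.5

L_6 ≈ 87.6666667.
M_6 ≈ 84.1666667.
L_6 − M_6 = 3.5.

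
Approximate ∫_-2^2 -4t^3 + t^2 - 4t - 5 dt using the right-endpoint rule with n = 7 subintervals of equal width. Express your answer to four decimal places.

Δt = (2 − (-2))/7 = 4/7.
Right endpoints: -10/7, -6/7, -2/7, 2/7, 6/7, 10/7, 2.
f(-10/7) = 4945/343, f(-6/7) = 577/343, f(-2/7) = -1263/343, f(2/7) = -2111/343, f(6/7) = -3503/343, f(10/7) = -6975/343, f(2) = -41.
Sum = Δt · [f(-10/7) + f(-6/7) + f(-2/7) + ...].
Sum ≈ -37.3061.

-37.3061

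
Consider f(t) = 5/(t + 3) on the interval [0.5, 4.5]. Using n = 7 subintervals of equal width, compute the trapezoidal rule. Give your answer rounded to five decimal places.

Δt = (4.5 − 0.5)/7 = 4/7.
f(0.5) = 10/7, f(15/14) = 70/57, f(23/14) = 14/13, f(31/14) = 70/73, f(39/14) = 70/81, f(47/14) = 70/89, f(55/14) = 70/97, f(4.5) = 2/3.
T_7 = (Δt/2)·[f(t_0) + 2f(t_1) + ... + 2f(t_{6}) + f(t_7)].
Sum ≈ 3.81936.

3.81936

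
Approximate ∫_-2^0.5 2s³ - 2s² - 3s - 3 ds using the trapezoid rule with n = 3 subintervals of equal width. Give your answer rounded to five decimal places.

Δs = (0.5 − (-2))/3 = 5/6.
f(-2) = -21, f(-7/6) = -583/108, f(-1/3) = -62/27, f(0.5) = -4.75.
T_3 = (Δs/2)·[f(s_0) + 2f(s_1) + 2f(s_2) + f(s_3)].
Sum ≈ -17.14120.

-17.14120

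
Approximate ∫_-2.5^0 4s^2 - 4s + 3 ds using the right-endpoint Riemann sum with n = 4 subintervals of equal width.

30.546875

Δs = (0 − (-2.5))/4 = 0.625.
Right endpoints: -1.875, -1.25, -0.625, 0.
f(-1.875) = 24.5625, f(-1.25) = 14.25, f(-0.625) = 7.0625, f(0) = 3.
Sum = Δs · [f(-1.875) + f(-1.25) + f(-0.625) + f(0)].
Sum = 30.546875.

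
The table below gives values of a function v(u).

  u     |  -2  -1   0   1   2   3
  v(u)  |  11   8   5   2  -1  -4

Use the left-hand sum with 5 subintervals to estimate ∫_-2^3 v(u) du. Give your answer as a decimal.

25

Δu = 1.
Sum = 1·[11 + 8 + 5 + 2 + (-1)] = 25.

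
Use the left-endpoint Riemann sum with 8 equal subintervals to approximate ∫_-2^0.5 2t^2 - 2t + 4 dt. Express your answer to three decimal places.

Δt = (0.5 − (-2))/8 = 0.3125.
Left endpoints: -2, -1.6875, -1.375, -1.0625, -0.75, -0.4375, -0.125, 0.1875.
f(-2) = 16, f(-1.6875) = 13.0703125, f(-1.375) = 10.53125, f(-1.0625) = 8.3828125, f(-0.75) = 6.625, f(-0.4375) = 5.2578125, f(-0.125) = 4.28125, f(0.1875) = 3.6953125.
Sum = Δt · [f(-2) + f(-1.6875) + f(-1.375) + ...].
Sum ≈ 21.201.

21.201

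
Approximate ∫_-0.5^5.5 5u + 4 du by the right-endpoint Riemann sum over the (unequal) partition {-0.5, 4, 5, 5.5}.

Subinterval widths: 4.5, 1, 0.5.
Right endpoints: 4, 5, 5.5.
f(4) = 24, f(5) = 29, f(5.5) = 31.5.
Sum = Σ Δu_i · f(u_i).
Sum = 152.75.

152.75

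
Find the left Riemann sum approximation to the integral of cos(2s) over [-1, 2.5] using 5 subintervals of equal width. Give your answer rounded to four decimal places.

-0.2656

Δs = (2.5 − (-1))/5 = 0.7.
Left endpoints: -1, -0.3, 0.4, 1.1, 1.8.
f(-1) ≈ -0.4161, f(-0.3) ≈ 0.8253, f(0.4) ≈ 0.6967, f(1.1) ≈ -0.5885, f(1.8) ≈ -0.8968.
Sum = Δs · [f(-1) + f(-0.3) + f(0.4) + f(1.1) + f(1.8)].
Sum ≈ -0.2656.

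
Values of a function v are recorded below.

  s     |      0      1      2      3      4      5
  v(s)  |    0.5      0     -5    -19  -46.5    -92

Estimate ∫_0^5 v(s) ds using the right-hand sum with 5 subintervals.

Δs = 1.
Sum = 1·[0 + (-5) + (-19) + (-46.5) + (-92)] = -162.5.

-162.5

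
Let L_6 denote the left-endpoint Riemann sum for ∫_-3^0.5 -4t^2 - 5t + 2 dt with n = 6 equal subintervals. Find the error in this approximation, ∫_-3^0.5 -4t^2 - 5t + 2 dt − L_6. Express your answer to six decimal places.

Exact integral: ∫_-3^0.5 f(t) dt ≈ -7.29166667.
L_6 ≈ -13.18981481.
Error ≈ -7.29166667 − (-13.18981481) ≈ 5.898148.

5.898148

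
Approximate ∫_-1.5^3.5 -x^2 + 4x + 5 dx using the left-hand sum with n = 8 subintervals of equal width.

Δx = (3.5 − (-1.5))/8 = 0.625.
Left endpoints: -1.5, -0.875, -0.25, 0.375, 1, 1.625, 2.25, 2.875.
f(-1.5) = -3.25, f(-0.875) = 0.734375, f(-0.25) = 3.9375, f(0.375) = 6.359375, f(1) = 8, f(1.625) = 8.859375, f(2.25) = 8.9375, f(2.875) = 8.234375.
Sum = Δx · [f(-1.5) + f(-0.875) + f(-0.25) + ...].
Sum = 26.1328125.

26.1328125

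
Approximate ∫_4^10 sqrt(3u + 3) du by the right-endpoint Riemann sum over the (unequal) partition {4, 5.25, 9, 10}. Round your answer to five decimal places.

Subinterval widths: 1.25, 3.75, 1.
Right endpoints: 5.25, 9, 10.
f(5.25) ≈ 4.33013, f(9) ≈ 5.47723, f(10) ≈ 5.74456.
Sum = Σ Δu_i · f(u_i).
Sum ≈ 31.69682.

31.69682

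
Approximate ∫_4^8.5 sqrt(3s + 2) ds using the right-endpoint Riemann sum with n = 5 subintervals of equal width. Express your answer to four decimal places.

21.0746

Δs = (8.5 − 4)/5 = 0.9.
Right endpoints: 4.9, 5.8, 6.7, 7.6, 8.5.
f(4.9) ≈ 4.0866, f(5.8) ≈ 4.4045, f(6.7) ≈ 4.7011, f(7.6) ≈ 4.9800, f(8.5) ≈ 5.2440.
Sum = Δs · [f(4.9) + f(5.8) + f(6.7) + f(7.6) + f(8.5)].
Sum ≈ 21.0746.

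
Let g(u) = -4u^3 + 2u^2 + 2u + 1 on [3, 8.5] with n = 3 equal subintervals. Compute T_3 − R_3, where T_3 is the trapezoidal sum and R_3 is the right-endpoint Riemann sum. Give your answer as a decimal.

T_3 ≈ -4885.32407.
R_3 ≈ -6912.07407.
T_3 − R_3 = 2026.75.

2026.75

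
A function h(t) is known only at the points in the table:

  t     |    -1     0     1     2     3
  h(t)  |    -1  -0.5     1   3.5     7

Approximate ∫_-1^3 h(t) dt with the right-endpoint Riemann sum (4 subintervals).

Δt = 1.
Sum = 1·[(-0.5) + 1 + 3.5 + 7] = 11.

11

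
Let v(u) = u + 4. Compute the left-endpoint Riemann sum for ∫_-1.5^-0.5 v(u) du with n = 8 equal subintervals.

2.9375

Δu = (-0.5 − (-1.5))/8 = 0.125.
Left endpoints: -1.5, -1.375, -1.25, -1.125, -1, -0.875, -0.75, -0.625.
v(-1.5) = 2.5, v(-1.375) = 2.625, v(-1.25) = 2.75, v(-1.125) = 2.875, v(-1) = 3, v(-0.875) = 3.125, v(-0.75) = 3.25, v(-0.625) = 3.375.
Sum = Δu · [v(-1.5) + v(-1.375) + v(-1.25) + ...].
Sum = 2.9375.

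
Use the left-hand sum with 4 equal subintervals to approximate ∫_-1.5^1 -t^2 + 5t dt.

-9.04296875

Δt = (1 − (-1.5))/4 = 0.625.
Left endpoints: -1.5, -0.875, -0.25, 0.375.
f(-1.5) = -9.75, f(-0.875) = -5.140625, f(-0.25) = -1.3125, f(0.375) = 1.734375.
Sum = Δt · [f(-1.5) + f(-0.875) + f(-0.25) + f(0.375)].
Sum = -9.04296875.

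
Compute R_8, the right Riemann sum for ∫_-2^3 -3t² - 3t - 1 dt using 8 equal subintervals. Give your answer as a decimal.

-57.8515625

Δt = (3 − (-2))/8 = 0.625.
Right endpoints: -1.375, -0.75, -0.125, 0.5, 1.125, 1.75, 2.375, 3.
f(-1.375) = -2.546875, f(-0.75) = -0.4375, f(-0.125) = -0.671875, f(0.5) = -3.25, f(1.125) = -8.171875, f(1.75) = -15.4375, f(2.375) = -25.046875, f(3) = -37.
Sum = Δt · [f(-1.375) + f(-0.75) + f(-0.125) + ...].
Sum = -57.8515625.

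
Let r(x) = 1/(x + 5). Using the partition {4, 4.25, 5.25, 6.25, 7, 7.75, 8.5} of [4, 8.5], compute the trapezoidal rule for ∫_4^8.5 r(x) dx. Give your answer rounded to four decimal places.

Subinterval widths: 0.25, 1, 1, 0.75, 0.75, 0.75.
r(4) = 1/9, r(4.25) = 4/37, r(5.25) = 4/41, r(6.25) = 4/45, r(7) = 1/12, r(7.75) = 4/51, r(8.5) = 2/27.
On each subinterval the trapezoid contributes (Δx_i/2)·[r(x_{i-1}) + r(x_i)].
Sum ≈ 0.4059.

0.4059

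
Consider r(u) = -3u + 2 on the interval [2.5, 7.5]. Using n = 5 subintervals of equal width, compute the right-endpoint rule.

-72.5

Δu = (7.5 − 2.5)/5 = 1.
Right endpoints: 3.5, 4.5, 5.5, 6.5, 7.5.
r(3.5) = -8.5, r(4.5) = -11.5, r(5.5) = -14.5, r(6.5) = -17.5, r(7.5) = -20.5.
Sum = Δu · [r(3.5) + r(4.5) + r(5.5) + r(6.5) + r(7.5)].
Sum = -72.5.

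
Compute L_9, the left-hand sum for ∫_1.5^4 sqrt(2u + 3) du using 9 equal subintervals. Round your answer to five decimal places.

Δu = (4 − 1.5)/9 = 5/18.
Left endpoints: 1.5, 16/9, 37/18, 7/3, 47/18, 26/9, 19/6, 31/9, 67/18.
f(1.5) ≈ 2.44949, f(16/9) ≈ 2.56038, f(37/18) ≈ 2.66667, f(7/3) ≈ 2.76887, f(47/18) ≈ 2.86744, f(26/9) ≈ 2.96273, f(19/6) ≈ 3.05505, f(31/9) ≈ 3.14466, f(67/18) ≈ 3.23179.
Sum = Δu · [f(1.5) + f(16/9) + f(37/18) + ...].
Sum ≈ 7.14086.

7.14086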